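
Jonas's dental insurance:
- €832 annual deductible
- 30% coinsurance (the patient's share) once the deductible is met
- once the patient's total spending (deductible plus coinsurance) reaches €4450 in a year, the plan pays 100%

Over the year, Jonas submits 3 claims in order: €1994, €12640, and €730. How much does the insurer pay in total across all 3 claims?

Claim 1 — €1994: deductible takes €832, €1162 remains; 30% of €1162 = €348.60. Patient pays €1180.60; OOP now €1180.60. Insurer: €1994 − €1180.60 = €813.40.
Claim 2 — €12640: deductible met; 30% of €12640 = €3792. That would push OOP to €4972.60, over the €4450 cap, so patient pays €4450 − €1180.60 = €3269.40. Insurer: €12640 − €3269.40 = €9370.60.
Claim 3 — €730: deductible met; 30% of €730 = €219. Adding that to €4450 gives €4669, past the €4450 cap; patient pays only €4450 − €4450 = €0. Plan pays €730 − €0 = €730.
Insurer total: €813.40 + €9370.60 + €730 = €10914.

€10914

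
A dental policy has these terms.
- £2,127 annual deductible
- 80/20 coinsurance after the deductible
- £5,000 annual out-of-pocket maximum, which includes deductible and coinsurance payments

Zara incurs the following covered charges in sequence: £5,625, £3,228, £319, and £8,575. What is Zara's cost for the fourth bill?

£1,464

#1 (£5,625): £2,127 to deductible, leaving £3,498; patient's 20% is £699.60. Patient owes £2,826.60 (running OOP £2,826.60).
#2 (£3,228): deductible already satisfied, so patient's share is 20% × £3,228 = £645.60. Patient pays £645.60; OOP now £3,472.20.
#3 (£319): deductible met; 20% of £319 = £63.80. Patient pays £63.80; OOP now £3,536.
#4 (£8,575): deductible met; 20% of £8,575 = £1,715. Adding that to £3,536 gives £5,251, past the £5,000 cap; patient pays only £5,000 − £3,536 = £1,464.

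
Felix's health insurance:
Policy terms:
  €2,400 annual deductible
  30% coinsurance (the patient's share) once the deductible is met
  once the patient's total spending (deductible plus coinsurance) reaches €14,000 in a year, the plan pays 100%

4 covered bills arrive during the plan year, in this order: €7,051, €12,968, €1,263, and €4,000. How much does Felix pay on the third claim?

€378.90

#1 (€7,051): deductible takes €2,400, €4,651 remains; coinsurance €4,651 × 30% = €1,395.30. Patient pays €3,795.30; OOP now €3,795.30.
#2 (€12,968): deductible already satisfied, so patient's share is 30% × €12,968 = €3,890.40. Cost to patient: €3,890.40. OOP to date €7,685.70.
#3 (€1,263): deductible met; 30% of €1,263 = €378.90. Patient owes €378.90 (running OOP €8,064.60).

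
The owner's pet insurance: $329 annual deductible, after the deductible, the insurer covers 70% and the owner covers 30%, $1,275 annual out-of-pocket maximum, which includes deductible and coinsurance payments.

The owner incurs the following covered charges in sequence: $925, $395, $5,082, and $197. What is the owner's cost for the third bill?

Claim 1 — $925: deductible takes $329, $596 remains; coinsurance $596 × 30% = $178.80. Owner pays $507.80; OOP now $507.80.
Claim 2 — $395: deductible met; 30% of $395 = $118.50. Owner owes $118.50 (running OOP $626.30).
Claim 3 — $5,082: 30% coinsurance on $5,082 = $1,524.60. OOP would hit $2,150.90 > $1,275, so the cap limits the owner to $1,275 − $626.30 = $648.70.

$648.70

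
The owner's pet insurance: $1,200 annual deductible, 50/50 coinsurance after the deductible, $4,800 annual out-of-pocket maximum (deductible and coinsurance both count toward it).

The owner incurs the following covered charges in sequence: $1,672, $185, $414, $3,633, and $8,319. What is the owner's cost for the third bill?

Bill 1, $1,672: $1,200 to deductible, leaving $472; owner's 50% is $236. Cost to owner: $1,436. OOP to date $1,436.
Bill 2, $185: 50% coinsurance on $185 = $92.50. Owner owes $92.50 (running OOP $1,528.50).
Bill 3, $414: 50% coinsurance on $414 = $207. Cost to owner: $207. OOP to date $1,735.50.

$207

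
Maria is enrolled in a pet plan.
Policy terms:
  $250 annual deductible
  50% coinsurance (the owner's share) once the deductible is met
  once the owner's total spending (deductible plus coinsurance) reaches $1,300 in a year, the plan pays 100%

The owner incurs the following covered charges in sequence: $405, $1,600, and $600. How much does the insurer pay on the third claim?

$427.50

Bill 1, $405: $250 finishes the deductible; $155 goes to coinsurance; 50% of $155 = $77.50. Owner owes $327.50 (running OOP $327.50). Insurer: $405 − $327.50 = $77.50.
Bill 2, $1,600: deductible met; 50% of $1,600 = $800. Cost to owner: $800. OOP to date $1,127.50. Plan pays $1,600 − $800 = $800.
Bill 3, $600: 50% coinsurance on $600 = $300. That would push OOP to $1,427.50, over the $1,300 cap, so owner pays $1,300 − $1,127.50 = $172.50. Insurer: $600 − $172.50 = $427.50.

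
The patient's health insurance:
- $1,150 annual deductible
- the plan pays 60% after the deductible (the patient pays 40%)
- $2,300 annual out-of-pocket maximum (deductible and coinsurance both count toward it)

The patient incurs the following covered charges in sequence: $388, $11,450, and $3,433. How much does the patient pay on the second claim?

Claim 1 ($388): fully absorbed by the deductible. Patient pays $388; OOP now $388.
Claim 2 ($11,450): deductible takes $762, $10,688 remains; patient's 40% is $4,275.20. Deductible plus coinsurance: $762 + $4,275.20 = $5,037.20. OOP would hit $5,425.20 > $2,300, so the cap limits the patient to $2,300 − $388 = $1,912.

$1,912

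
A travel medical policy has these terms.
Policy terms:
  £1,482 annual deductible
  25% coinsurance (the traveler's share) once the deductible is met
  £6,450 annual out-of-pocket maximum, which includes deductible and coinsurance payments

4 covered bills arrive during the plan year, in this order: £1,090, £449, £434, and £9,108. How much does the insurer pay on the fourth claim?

£6,831

Claim 1 — £1,090: all of it applies to the deductible. Traveler pays £1,090; OOP now £1,090. Plan pays £1,090 − £1,090 = £0.
Claim 2 — £449: £392 finishes the deductible; £57 goes to coinsurance; 25% of £57 = £14.25. Cost to traveler: £406.25. OOP to date £1,496.25. Plan pays £449 − £406.25 = £42.75.
Claim 3 — £434: deductible met; 25% of £434 = £108.50. Traveler owes £108.50 (running OOP £1,604.75). Insurer: £434 − £108.50 = £325.50.
Claim 4 — £9,108: deductible met; 25% of £9,108 = £2,277. Traveler owes £2,277 (running OOP £3,881.75). Plan pays £9,108 − £2,277 = £6,831.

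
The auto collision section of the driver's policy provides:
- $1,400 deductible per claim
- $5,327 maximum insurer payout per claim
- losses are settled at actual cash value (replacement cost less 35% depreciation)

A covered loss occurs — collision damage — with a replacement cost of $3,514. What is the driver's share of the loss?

Actual cash value after 35% depreciation: $3,514 × 65% = $2,284.10.
Less the $1,400 deductible: $2,284.10 − $1,400 = $884.10.
$884.10 is within the $5,327 limit, so the insurer pays $884.10.
The driver bears the rest of the original loss: $3,514 − $884.10 = $2,629.90.

$2,629.90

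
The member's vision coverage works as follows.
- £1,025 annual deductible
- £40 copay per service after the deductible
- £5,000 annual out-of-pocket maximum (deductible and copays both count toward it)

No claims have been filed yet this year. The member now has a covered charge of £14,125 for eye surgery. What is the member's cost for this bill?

Deductible not yet touched, so the first £1,025 of the bill goes to the deductible.
The remaining £13,100 (= £14,125 − £1,025) moves to the copay.
Copay on this service: £40.
So the member owes £1,025 + £40 = £1,065 before any cap.
Year-to-date out-of-pocket becomes £0 + £1,065 = £1,065, still under the £5,000 maximum, so no cap applies.

£1,065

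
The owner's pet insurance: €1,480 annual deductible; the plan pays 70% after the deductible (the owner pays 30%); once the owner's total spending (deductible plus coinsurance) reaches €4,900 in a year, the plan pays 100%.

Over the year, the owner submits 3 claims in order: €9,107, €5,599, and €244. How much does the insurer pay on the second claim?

€4,467.10

#1 (€9,107): €1,480 finishes the deductible; €7,627 goes to coinsurance; owner's 30% is €2,288.10. Owner owes €3,768.10 (running OOP €3,768.10). Plan pays €9,107 − €3,768.10 = €5,338.90.
#2 (€5,599): deductible already satisfied, so owner's share is 30% × €5,599 = €1,679.70. That would push OOP to €5,447.80, over the €4,900 cap, so owner pays €4,900 − €3,768.10 = €1,131.90. Plan pays €5,599 − €1,131.90 = €4,467.10.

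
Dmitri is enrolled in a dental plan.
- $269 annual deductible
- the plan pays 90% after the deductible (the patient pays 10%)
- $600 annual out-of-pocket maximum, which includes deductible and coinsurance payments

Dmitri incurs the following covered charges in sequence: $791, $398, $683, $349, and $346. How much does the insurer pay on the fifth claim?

#1 ($791): $269 finishes the deductible; $522 goes to coinsurance; coinsurance $522 × 10% = $52.20. Patient owes $321.20 (running OOP $321.20). Plan pays $791 − $321.20 = $469.80.
#2 ($398): deductible already satisfied, so patient's share is 10% × $398 = $39.80. Cost to patient: $39.80. OOP to date $361. Plan pays $398 − $39.80 = $358.20.
#3 ($683): deductible already satisfied, so patient's share is 10% × $683 = $68.30. Patient owes $68.30 (running OOP $429.30). Insurer: $683 − $68.30 = $614.70.
#4 ($349): 10% coinsurance on $349 = $34.90. Patient owes $34.90 (running OOP $464.20). Insurer: $349 − $34.90 = $314.10.
#5 ($346): 10% coinsurance on $346 = $34.60. Patient owes $34.60 (running OOP $498.80). Plan pays $346 − $34.60 = $311.40.

$311.40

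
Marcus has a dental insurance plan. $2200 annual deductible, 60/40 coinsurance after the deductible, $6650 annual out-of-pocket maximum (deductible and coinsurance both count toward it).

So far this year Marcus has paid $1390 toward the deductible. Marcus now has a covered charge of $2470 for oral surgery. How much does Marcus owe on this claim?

Deductible still to meet: $2200 − $1390 = $810.
The remaining $1660 (= $2470 − $810) moves to coinsurance.
Patient's 40% share of $1660 is $664.
So the patient owes $810 + $664 = $1474 before any cap.
Year-to-date out-of-pocket becomes $1390 + $1474 = $2864, still under the $6650 maximum, so no cap applies.

$1474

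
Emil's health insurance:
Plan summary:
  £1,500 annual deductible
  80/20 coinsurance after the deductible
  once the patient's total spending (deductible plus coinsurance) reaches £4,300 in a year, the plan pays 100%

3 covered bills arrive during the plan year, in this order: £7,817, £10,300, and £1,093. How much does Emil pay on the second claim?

£1,536.60

Claim 1 (£7,817): £1,500 to deductible, leaving £6,317; coinsurance £6,317 × 20% = £1,263.40. Cost to patient: £2,763.40. OOP to date £2,763.40.
Claim 2 (£10,300): deductible met; 20% of £10,300 = £2,060. OOP would hit £4,823.40 > £4,300, so the cap limits the patient to £4,300 − £2,763.40 = £1,536.60.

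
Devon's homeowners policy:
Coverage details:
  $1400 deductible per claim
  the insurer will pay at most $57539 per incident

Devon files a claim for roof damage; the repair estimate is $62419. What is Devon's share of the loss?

$4880

Less the $1400 deductible: $62419 − $1400 = $61019.
The $57539 per-incident cap binds; insurer pays $57539.
Homeowner's share is the uncovered remainder: $62419 − $57539 = $4880.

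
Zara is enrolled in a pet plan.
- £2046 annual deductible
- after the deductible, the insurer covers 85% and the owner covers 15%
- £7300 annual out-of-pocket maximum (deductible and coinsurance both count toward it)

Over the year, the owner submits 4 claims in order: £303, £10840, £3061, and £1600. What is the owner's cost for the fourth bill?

£240

Claim 1 (£303): all of it applies to the deductible. Owner pays £303; OOP now £303.
Claim 2 (£10840): deductible takes £1743, £9097 remains; 15% of £9097 = £1364.55. Cost to owner: £3107.55. OOP to date £3410.55.
Claim 3 (£3061): deductible already satisfied, so owner's share is 15% × £3061 = £459.15. Owner pays £459.15; OOP now £3869.70.
Claim 4 (£1600): deductible already satisfied, so owner's share is 15% × £1600 = £240. Owner pays £240; OOP now £4109.70.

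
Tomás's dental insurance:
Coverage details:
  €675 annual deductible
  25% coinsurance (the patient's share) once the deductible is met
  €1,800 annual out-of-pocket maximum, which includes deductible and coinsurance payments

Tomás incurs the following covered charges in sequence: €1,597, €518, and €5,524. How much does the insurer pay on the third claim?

€4,759

Bill 1, €1,597: €675 finishes the deductible; €922 goes to coinsurance; coinsurance €922 × 25% = €230.50. Patient pays €905.50; OOP now €905.50. Plan pays €1,597 − €905.50 = €691.50.
Bill 2, €518: deductible met; 25% of €518 = €129.50. Patient pays €129.50; OOP now €1,035. Insurer: €518 − €129.50 = €388.50.
Bill 3, €5,524: deductible met; 25% of €5,524 = €1,381. Adding that to €1,035 gives €2,416, past the €1,800 cap; patient pays only €1,800 − €1,035 = €765. Plan pays €5,524 − €765 = €4,759.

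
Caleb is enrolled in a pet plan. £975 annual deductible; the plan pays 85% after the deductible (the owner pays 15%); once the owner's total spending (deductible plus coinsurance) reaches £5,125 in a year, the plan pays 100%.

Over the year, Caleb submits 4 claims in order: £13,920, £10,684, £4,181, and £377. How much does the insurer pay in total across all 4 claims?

Claim 1 — £13,920: deductible takes £975, £12,945 remains; coinsurance £12,945 × 15% = £1,941.75. Owner pays £2,916.75; OOP now £2,916.75. Insurer: £13,920 − £2,916.75 = £11,003.25.
Claim 2 — £10,684: deductible met; 15% of £10,684 = £1,602.60. Owner pays £1,602.60; OOP now £4,519.35. Plan pays £10,684 − £1,602.60 = £9,081.40.
Claim 3 — £4,181: deductible met; 15% of £4,181 = £627.15. OOP would hit £5,146.50 > £5,125, so the cap limits the owner to £5,125 − £4,519.35 = £605.65. Insurer: £4,181 − £605.65 = £3,575.35.
Claim 4 — £377: 15% coinsurance on £377 = £56.55. Adding that to £5,125 gives £5,181.55, past the £5,125 cap; owner pays only £5,125 − £5,125 = £0. Plan pays £377 − £0 = £377.
Insurer total = bills − owner's total = £29,162 − £5,125 = £24,037.

£24,037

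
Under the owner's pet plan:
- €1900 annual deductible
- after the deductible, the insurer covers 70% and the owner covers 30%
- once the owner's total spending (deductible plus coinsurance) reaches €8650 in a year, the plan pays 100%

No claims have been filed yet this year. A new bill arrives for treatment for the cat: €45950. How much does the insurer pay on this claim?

Nothing has been paid toward the €1900 deductible, so the first €1900 of this charge is applied there.
After the €1900 deductible portion, €45950 − €1900 = €44050 is subject to coinsurance.
Owner's 30% share of €44050 is €13215.
So the owner owes €1900 + €13215 = €15115 before any cap.
Year-to-date out-of-pocket would reach €0 + €15115 = €15115, above the €8650 maximum, so the owner pays only €8650 − €0 = €8650.
Insurer pays the balance: €45950 − €8650 = €37300.

€37300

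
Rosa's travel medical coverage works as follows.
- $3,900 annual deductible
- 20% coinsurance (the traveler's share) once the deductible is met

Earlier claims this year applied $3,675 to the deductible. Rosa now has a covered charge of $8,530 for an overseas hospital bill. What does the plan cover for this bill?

$3,675 of the $3,900 deductible is already met, leaving $225.
The remaining $8,305 (= $8,530 − $225) moves to coinsurance.
Traveler's 20% share of $8,305 is $1,661.
Traveler responsibility: $225 + $1,661 = $1,886.
The plan picks up $8,530 − $1,886 = $6,644.

$6,644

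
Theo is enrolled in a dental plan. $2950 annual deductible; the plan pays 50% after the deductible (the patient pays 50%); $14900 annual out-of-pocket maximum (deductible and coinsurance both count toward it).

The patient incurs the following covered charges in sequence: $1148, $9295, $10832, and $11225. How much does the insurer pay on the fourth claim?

$8437.50

Claim 1 ($1148): fully absorbed by the deductible. Patient pays $1148; OOP now $1148. Plan pays $1148 − $1148 = $0.
Claim 2 ($9295): $1802 to deductible, leaving $7493; 50% of $7493 = $3746.50. Patient owes $5548.50 (running OOP $6696.50). Insurer: $9295 − $5548.50 = $3746.50.
Claim 3 ($10832): deductible already satisfied, so patient's share is 50% × $10832 = $5416. Patient owes $5416 (running OOP $12112.50). Plan pays $10832 − $5416 = $5416.
Claim 4 ($11225): deductible met; 50% of $11225 = $5612.50. OOP would hit $17725 > $14900, so the cap limits the patient to $14900 − $12112.50 = $2787.50. Insurer: $11225 − $2787.50 = $8437.50.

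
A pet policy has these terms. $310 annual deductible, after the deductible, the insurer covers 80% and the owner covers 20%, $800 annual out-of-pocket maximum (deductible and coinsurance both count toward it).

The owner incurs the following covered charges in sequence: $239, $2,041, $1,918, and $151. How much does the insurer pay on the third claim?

#1 ($239): entire amount goes to the deductible. Owner owes $239 (running OOP $239). Insurer: $239 − $239 = $0.
#2 ($2,041): $71 finishes the deductible; $1,970 goes to coinsurance; coinsurance $1,970 × 20% = $394. Owner owes $465 (running OOP $704). Insurer: $2,041 − $465 = $1,576.
#3 ($1,918): 20% coinsurance on $1,918 = $383.60. That would push OOP to $1,087.60, over the $800 cap, so owner pays $800 − $704 = $96. Plan pays $1,918 − $96 = $1,822.

$1,822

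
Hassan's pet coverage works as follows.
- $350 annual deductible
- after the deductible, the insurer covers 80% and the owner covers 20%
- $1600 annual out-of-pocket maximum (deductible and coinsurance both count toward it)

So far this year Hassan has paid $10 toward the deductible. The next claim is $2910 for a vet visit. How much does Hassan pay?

$854

Remaining deductible: $350 − $10 = $340.
After the $340 deductible portion, $2910 − $340 = $2570 is subject to coinsurance.
Coinsurance: $2570 × 20% = $514.
Owner responsibility before any cap: $340 + $514 = $854.
Total out-of-pocket so far would be $10 + $854 = $864, below the $1600 cap — no reduction.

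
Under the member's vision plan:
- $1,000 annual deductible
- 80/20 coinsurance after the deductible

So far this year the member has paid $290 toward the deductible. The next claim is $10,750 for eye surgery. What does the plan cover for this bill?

Remaining deductible: $1,000 − $290 = $710.
That leaves $10,750 − $710 = $10,040 for coinsurance.
20% of $10,040 = $2,008 falls to the member.
That puts the member's cost at $710 + $2,008 = $2,718.
The insurer covers the remainder: $10,750 − $2,718 = $8,032.

$8,032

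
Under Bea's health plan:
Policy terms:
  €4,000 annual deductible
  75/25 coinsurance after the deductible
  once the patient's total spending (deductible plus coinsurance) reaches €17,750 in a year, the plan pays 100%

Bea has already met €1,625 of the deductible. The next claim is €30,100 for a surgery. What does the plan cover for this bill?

€20,793.75

€1,625 of the €4,000 deductible is already met, leaving €2,375.
That leaves €30,100 − €2,375 = €27,725 for coinsurance.
25% of €27,725 = €6,931.25 falls to the patient.
That puts the patient's cost at €2,375 + €6,931.25 = €9,306.25 before any cap.
Year-to-date out-of-pocket becomes €1,625 + €9,306.25 = €10,931.25, still under the €17,750 maximum, so no cap applies.
The insurer covers the remainder: €30,100 − €9,306.25 = €20,793.75.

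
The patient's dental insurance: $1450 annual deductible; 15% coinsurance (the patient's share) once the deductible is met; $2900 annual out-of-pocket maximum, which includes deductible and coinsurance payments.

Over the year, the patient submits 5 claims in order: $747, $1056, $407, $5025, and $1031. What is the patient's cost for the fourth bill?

Bill 1, $747: all of it applies to the deductible. Patient pays $747; OOP now $747.
Bill 2, $1056: $703 finishes the deductible; $353 goes to coinsurance; patient's 15% is $52.95. Patient pays $755.95; OOP now $1502.95.
Bill 3, $407: deductible already satisfied, so patient's share is 15% × $407 = $61.05. Patient owes $61.05 (running OOP $1564).
Bill 4, $5025: deductible met; 15% of $5025 = $753.75. Cost to patient: $753.75. OOP to date $2317.75.

$753.75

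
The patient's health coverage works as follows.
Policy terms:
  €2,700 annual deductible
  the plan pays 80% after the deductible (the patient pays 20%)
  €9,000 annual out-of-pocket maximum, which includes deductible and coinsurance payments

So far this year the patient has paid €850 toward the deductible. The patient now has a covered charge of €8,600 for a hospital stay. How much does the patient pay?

€3,200

€850 of the €2,700 deductible is already met, leaving €1,850.
That leaves €8,600 − €1,850 = €6,750 for coinsurance.
20% of €6,750 = €1,350 falls to the patient.
So the patient owes €1,850 + €1,350 = €3,200 before any cap.
Year-to-date out-of-pocket becomes €850 + €3,200 = €4,050, still under the €9,000 maximum, so no cap applies.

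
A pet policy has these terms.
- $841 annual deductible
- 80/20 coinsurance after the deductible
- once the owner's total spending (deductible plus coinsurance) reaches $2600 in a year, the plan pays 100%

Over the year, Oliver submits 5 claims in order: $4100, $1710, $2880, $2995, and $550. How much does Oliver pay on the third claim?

#1 ($4100): deductible takes $841, $3259 remains; owner's 20% is $651.80. Owner owes $1492.80 (running OOP $1492.80).
#2 ($1710): deductible met; 20% of $1710 = $342. Owner pays $342; OOP now $1834.80.
#3 ($2880): 20% coinsurance on $2880 = $576. Owner owes $576 (running OOP $2410.80).

$576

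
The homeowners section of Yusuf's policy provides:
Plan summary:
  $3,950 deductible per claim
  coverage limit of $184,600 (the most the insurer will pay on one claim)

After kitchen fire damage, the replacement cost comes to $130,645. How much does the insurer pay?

$126,695

Less the $3,950 deductible: $130,645 − $3,950 = $126,695.
$126,695 ≤ $184,600, so the limit doesn't bind; insurer pays $126,695.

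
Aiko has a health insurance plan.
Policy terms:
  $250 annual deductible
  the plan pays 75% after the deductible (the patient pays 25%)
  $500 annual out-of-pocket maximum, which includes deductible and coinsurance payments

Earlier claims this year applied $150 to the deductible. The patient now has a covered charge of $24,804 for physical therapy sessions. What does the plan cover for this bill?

$150 of the $250 deductible is already met, leaving $100.
The remaining $24,704 (= $24,804 − $100) moves to coinsurance.
Coinsurance: $24,704 × 25% = $6,176.
So the patient owes $100 + $6,176 = $6,276 before any cap.
Adding $6,276 to the $150 already spent would give $6,426, which exceeds the $500 cap; the patient pays just $500 − $150 = $350.
The plan picks up $24,804 − $350 = $24,454.

$24,454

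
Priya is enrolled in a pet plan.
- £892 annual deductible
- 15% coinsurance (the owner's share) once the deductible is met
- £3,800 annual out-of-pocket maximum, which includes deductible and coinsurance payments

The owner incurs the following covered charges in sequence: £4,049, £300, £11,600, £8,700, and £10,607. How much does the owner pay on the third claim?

#1 (£4,049): £892 to deductible, leaving £3,157; owner's 15% is £473.55. Owner pays £1,365.55; OOP now £1,365.55.
#2 (£300): deductible already satisfied, so owner's share is 15% × £300 = £45. Owner pays £45; OOP now £1,410.55.
#3 (£11,600): 15% coinsurance on £11,600 = £1,740. Owner pays £1,740; OOP now £3,150.55.

£1,740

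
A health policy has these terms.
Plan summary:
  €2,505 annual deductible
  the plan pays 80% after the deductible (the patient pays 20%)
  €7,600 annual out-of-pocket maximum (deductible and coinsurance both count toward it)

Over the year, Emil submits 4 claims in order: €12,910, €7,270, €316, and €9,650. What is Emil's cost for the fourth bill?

Claim 1 — €12,910: €2,505 to deductible, leaving €10,405; patient's 20% is €2,081. Patient pays €4,586; OOP now €4,586.
Claim 2 — €7,270: 20% coinsurance on €7,270 = €1,454. Patient owes €1,454 (running OOP €6,040).
Claim 3 — €316: deductible met; 20% of €316 = €63.20. Patient owes €63.20 (running OOP €6,103.20).
Claim 4 — €9,650: 20% coinsurance on €9,650 = €1,930. Adding that to €6,103.20 gives €8,033.20, past the €7,600 cap; patient pays only €7,600 − €6,103.20 = €1,496.80.

€1,496.80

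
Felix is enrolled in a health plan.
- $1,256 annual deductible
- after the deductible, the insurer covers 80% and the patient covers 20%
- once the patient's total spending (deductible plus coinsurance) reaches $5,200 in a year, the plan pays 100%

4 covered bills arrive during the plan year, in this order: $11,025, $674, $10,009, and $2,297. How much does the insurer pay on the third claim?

$8,153.60

#1 ($11,025): $1,256 to deductible, leaving $9,769; coinsurance $9,769 × 20% = $1,953.80. Patient owes $3,209.80 (running OOP $3,209.80). Plan pays $11,025 − $3,209.80 = $7,815.20.
#2 ($674): 20% coinsurance on $674 = $134.80. Patient owes $134.80 (running OOP $3,344.60). Plan pays $674 − $134.80 = $539.20.
#3 ($10,009): deductible already satisfied, so patient's share is 20% × $10,009 = $2,001.80. OOP would hit $5,346.40 > $5,200, so the cap limits the patient to $5,200 − $3,344.60 = $1,855.40. Insurer: $10,009 − $1,855.40 = $8,153.60.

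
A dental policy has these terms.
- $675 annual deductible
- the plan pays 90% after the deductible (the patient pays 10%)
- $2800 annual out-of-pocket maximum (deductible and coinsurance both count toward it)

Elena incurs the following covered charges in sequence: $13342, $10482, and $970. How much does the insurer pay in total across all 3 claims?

Claim 1 ($13342): $675 finishes the deductible; $12667 goes to coinsurance; coinsurance $12667 × 10% = $1266.70. Cost to patient: $1941.70. OOP to date $1941.70. Insurer: $13342 − $1941.70 = $11400.30.
Claim 2 ($10482): deductible already satisfied, so patient's share is 10% × $10482 = $1048.20. OOP would hit $2989.90 > $2800, so the cap limits the patient to $2800 − $1941.70 = $858.30. Plan pays $10482 − $858.30 = $9623.70.
Claim 3 ($970): deductible already satisfied, so patient's share is 10% × $970 = $97. That would push OOP to $2897, over the $2800 cap, so patient pays $2800 − $2800 = $0. Insurer: $970 − $0 = $970.
Insurer total = bills − patient's total = $24794 − $2800 = $21994.

$21994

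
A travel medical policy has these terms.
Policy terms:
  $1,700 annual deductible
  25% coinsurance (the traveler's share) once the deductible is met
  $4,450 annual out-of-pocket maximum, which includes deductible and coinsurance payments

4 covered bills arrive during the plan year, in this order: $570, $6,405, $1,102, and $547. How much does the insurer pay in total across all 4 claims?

Claim 1 ($570): fully absorbed by the deductible. Traveler owes $570 (running OOP $570). Plan pays $570 − $570 = $0.
Claim 2 ($6,405): deductible takes $1,130, $5,275 remains; 25% of $5,275 = $1,318.75. Traveler owes $2,448.75 (running OOP $3,018.75). Plan pays $6,405 − $2,448.75 = $3,956.25.
Claim 3 ($1,102): deductible met; 25% of $1,102 = $275.50. Traveler owes $275.50 (running OOP $3,294.25). Insurer: $1,102 − $275.50 = $826.50.
Claim 4 ($547): deductible met; 25% of $547 = $136.75. Traveler owes $136.75 (running OOP $3,431). Plan pays $547 − $136.75 = $410.25.
Insurer total: $0 + $3,956.25 + $826.50 + $410.25 = $5,193.

$5,193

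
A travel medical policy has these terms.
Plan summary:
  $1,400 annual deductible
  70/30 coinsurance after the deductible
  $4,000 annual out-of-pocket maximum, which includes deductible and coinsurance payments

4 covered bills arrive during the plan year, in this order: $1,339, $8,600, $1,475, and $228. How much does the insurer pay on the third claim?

$1,436.70

Bill 1, $1,339: all of it applies to the deductible. Traveler pays $1,339; OOP now $1,339. Plan pays $1,339 − $1,339 = $0.
Bill 2, $8,600: deductible takes $61, $8,539 remains; traveler's 30% is $2,561.70. Traveler pays $2,622.70; OOP now $3,961.70. Plan pays $8,600 − $2,622.70 = $5,977.30.
Bill 3, $1,475: 30% coinsurance on $1,475 = $442.50. That would push OOP to $4,404.20, over the $4,000 cap, so traveler pays $4,000 − $3,961.70 = $38.30. Insurer: $1,475 − $38.30 = $1,436.70.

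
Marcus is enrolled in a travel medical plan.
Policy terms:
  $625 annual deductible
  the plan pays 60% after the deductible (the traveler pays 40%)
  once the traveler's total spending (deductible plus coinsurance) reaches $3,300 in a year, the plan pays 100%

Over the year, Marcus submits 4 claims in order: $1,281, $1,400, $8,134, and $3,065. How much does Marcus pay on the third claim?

$1,852.60

#1 ($1,281): $625 to deductible, leaving $656; 40% of $656 = $262.40. Cost to traveler: $887.40. OOP to date $887.40.
#2 ($1,400): deductible met; 40% of $1,400 = $560. Traveler owes $560 (running OOP $1,447.40).
#3 ($8,134): 40% coinsurance on $8,134 = $3,253.60. OOP would hit $4,701 > $3,300, so the cap limits the traveler to $3,300 − $1,447.40 = $1,852.60.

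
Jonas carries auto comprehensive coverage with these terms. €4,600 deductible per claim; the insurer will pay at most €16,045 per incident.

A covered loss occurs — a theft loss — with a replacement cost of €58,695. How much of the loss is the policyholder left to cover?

€42,650

After the deductible, €58,695 − €4,600 = €54,095 remains.
The €16,045 per-incident cap binds; insurer pays €16,045.
The policyholder bears the rest of the original loss: €58,695 − €16,045 = €42,650.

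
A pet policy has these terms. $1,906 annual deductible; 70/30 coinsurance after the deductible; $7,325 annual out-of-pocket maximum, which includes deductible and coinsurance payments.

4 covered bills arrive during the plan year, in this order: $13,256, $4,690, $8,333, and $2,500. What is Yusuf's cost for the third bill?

$607

Bill 1, $13,256: deductible takes $1,906, $11,350 remains; owner's 30% is $3,405. Owner owes $5,311 (running OOP $5,311).
Bill 2, $4,690: deductible met; 30% of $4,690 = $1,407. Owner owes $1,407 (running OOP $6,718).
Bill 3, $8,333: deductible met; 30% of $8,333 = $2,499.90. OOP would hit $9,217.90 > $7,325, so the cap limits the owner to $7,325 − $6,718 = $607.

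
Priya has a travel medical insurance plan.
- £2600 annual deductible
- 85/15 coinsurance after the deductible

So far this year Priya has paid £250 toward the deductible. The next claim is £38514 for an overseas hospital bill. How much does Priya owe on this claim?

Deductible still to meet: £2600 − £250 = £2350.
After the £2350 deductible portion, £38514 − £2350 = £36164 is subject to coinsurance.
Traveler's 15% share of £36164 is £5424.60.
That puts the traveler's cost at £2350 + £5424.60 = £7774.60.

£7774.60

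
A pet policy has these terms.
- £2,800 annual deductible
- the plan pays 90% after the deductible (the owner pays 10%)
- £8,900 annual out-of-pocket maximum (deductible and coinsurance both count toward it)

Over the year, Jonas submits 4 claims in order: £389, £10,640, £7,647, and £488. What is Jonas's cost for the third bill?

Bill 1, £389: fully absorbed by the deductible. Cost to owner: £389. OOP to date £389.
Bill 2, £10,640: £2,411 to deductible, leaving £8,229; 10% of £8,229 = £822.90. Owner pays £3,233.90; OOP now £3,622.90.
Bill 3, £7,647: deductible met; 10% of £7,647 = £764.70. Owner pays £764.70; OOP now £4,387.60.

£764.70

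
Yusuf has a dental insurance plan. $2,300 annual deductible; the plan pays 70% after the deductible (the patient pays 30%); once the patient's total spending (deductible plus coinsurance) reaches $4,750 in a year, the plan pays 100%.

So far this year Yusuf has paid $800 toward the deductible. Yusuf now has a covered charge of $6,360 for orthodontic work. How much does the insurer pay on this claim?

Deductible still to meet: $2,300 − $800 = $1,500.
After the $1,500 deductible portion, $6,360 − $1,500 = $4,860 is subject to coinsurance.
Patient's 30% share of $4,860 is $1,458.
That puts the patient's cost at $1,500 + $1,458 = $2,958 before any cap.
Total out-of-pocket so far would be $800 + $2,958 = $3,758, below the $4,750 cap — no reduction.
The insurer covers the remainder: $6,360 − $2,958 = $3,402.

$3,402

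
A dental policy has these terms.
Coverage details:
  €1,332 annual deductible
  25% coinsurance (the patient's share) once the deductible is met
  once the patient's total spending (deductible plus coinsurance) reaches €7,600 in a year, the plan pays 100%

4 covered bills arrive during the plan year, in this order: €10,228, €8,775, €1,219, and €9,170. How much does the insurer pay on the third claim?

#1 (€10,228): €1,332 finishes the deductible; €8,896 goes to coinsurance; patient's 25% is €2,224. Cost to patient: €3,556. OOP to date €3,556. Insurer: €10,228 − €3,556 = €6,672.
#2 (€8,775): deductible already satisfied, so patient's share is 25% × €8,775 = €2,193.75. Patient pays €2,193.75; OOP now €5,749.75. Insurer: €8,775 − €2,193.75 = €6,581.25.
#3 (€1,219): 25% coinsurance on €1,219 = €304.75. Cost to patient: €304.75. OOP to date €6,054.50. Insurer: €1,219 − €304.75 = €914.25.

€914.25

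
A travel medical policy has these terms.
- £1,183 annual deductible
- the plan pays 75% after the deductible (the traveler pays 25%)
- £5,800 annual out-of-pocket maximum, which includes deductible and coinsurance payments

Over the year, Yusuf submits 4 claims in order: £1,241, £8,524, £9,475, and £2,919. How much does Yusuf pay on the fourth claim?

#1 (£1,241): £1,183 to deductible, leaving £58; traveler's 25% is £14.50. Traveler pays £1,197.50; OOP now £1,197.50.
#2 (£8,524): deductible already satisfied, so traveler's share is 25% × £8,524 = £2,131. Cost to traveler: £2,131. OOP to date £3,328.50.
#3 (£9,475): deductible already satisfied, so traveler's share is 25% × £9,475 = £2,368.75. Cost to traveler: £2,368.75. OOP to date £5,697.25.
#4 (£2,919): deductible already satisfied, so traveler's share is 25% × £2,919 = £729.75. Adding that to £5,697.25 gives £6,427, past the £5,800 cap; traveler pays only £5,800 − £5,697.25 = £102.75.

£102.75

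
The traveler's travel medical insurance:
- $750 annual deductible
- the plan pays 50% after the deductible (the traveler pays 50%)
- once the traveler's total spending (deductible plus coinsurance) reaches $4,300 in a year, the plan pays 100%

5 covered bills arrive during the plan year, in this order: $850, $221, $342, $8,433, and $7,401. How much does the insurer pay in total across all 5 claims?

#1 ($850): $750 to deductible, leaving $100; traveler's 50% is $50. Traveler owes $800 (running OOP $800). Insurer: $850 − $800 = $50.
#2 ($221): deductible met; 50% of $221 = $110.50. Traveler pays $110.50; OOP now $910.50. Plan pays $221 − $110.50 = $110.50.
#3 ($342): 50% coinsurance on $342 = $171. Traveler pays $171; OOP now $1,081.50. Insurer: $342 − $171 = $171.
#4 ($8,433): deductible met; 50% of $8,433 = $4,216.50. Adding that to $1,081.50 gives $5,298, past the $4,300 cap; traveler pays only $4,300 − $1,081.50 = $3,218.50. Insurer: $8,433 − $3,218.50 = $5,214.50.
#5 ($7,401): deductible met; 50% of $7,401 = $3,700.50. Adding that to $4,300 gives $8,000.50, past the $4,300 cap; traveler pays only $4,300 − $4,300 = $0. Plan pays $7,401 − $0 = $7,401.
Insurer total = bills − traveler's total = $17,247 − $4,300 = $12,947.

$12,947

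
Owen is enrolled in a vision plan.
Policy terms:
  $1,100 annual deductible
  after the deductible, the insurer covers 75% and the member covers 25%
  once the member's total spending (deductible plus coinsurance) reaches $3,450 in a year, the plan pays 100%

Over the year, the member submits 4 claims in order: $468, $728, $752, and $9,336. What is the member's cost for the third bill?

Claim 1 ($468): entire amount goes to the deductible. Member pays $468; OOP now $468.
Claim 2 ($728): $632 to deductible, leaving $96; member's 25% is $24. Member owes $656 (running OOP $1,124).
Claim 3 ($752): deductible met; 25% of $752 = $188. Cost to member: $188. OOP to date $1,312.

$188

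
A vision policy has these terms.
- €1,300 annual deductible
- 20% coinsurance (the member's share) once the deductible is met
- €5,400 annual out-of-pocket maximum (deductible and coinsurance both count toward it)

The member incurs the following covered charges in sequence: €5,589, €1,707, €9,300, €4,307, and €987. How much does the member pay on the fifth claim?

Claim 1 (€5,589): deductible takes €1,300, €4,289 remains; coinsurance €4,289 × 20% = €857.80. Member owes €2,157.80 (running OOP €2,157.80).
Claim 2 (€1,707): 20% coinsurance on €1,707 = €341.40. Member pays €341.40; OOP now €2,499.20.
Claim 3 (€9,300): 20% coinsurance on €9,300 = €1,860. Cost to member: €1,860. OOP to date €4,359.20.
Claim 4 (€4,307): 20% coinsurance on €4,307 = €861.40. Cost to member: €861.40. OOP to date €5,220.60.
Claim 5 (€987): deductible met; 20% of €987 = €197.40. That would push OOP to €5,418, over the €5,400 cap, so member pays €5,400 − €5,220.60 = €179.40.

€179.40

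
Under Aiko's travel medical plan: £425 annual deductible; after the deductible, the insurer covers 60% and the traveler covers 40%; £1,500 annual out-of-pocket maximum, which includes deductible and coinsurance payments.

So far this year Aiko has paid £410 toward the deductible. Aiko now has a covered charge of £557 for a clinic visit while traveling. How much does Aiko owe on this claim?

Deductible still to meet: £425 − £410 = £15.
That leaves £557 − £15 = £542 for coinsurance.
Traveler's 40% share of £542 is £216.80.
That puts the traveler's cost at £15 + £216.80 = £231.80 before any cap.
Year-to-date out-of-pocket becomes £410 + £231.80 = £641.80, still under the £1,500 maximum, so no cap applies.

£231.80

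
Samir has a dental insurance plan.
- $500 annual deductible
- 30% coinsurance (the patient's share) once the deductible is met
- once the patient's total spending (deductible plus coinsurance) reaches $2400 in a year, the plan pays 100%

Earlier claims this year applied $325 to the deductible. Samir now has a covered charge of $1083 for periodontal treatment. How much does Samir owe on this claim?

$325 of the $500 deductible is already met, leaving $175.
That leaves $1083 − $175 = $908 for coinsurance.
Coinsurance: $908 × 30% = $272.40.
So the patient owes $175 + $272.40 = $447.40 before any cap.
Cumulative spending $325 + $447.40 = $772.40 stays under the $2400 maximum.

$447.40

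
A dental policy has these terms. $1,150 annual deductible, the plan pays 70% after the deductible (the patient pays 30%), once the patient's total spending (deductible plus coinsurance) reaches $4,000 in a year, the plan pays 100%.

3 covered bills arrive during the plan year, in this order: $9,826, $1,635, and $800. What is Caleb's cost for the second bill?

$247.20

Bill 1, $9,826: $1,150 to deductible, leaving $8,676; coinsurance $8,676 × 30% = $2,602.80. Patient owes $3,752.80 (running OOP $3,752.80).
Bill 2, $1,635: deductible met; 30% of $1,635 = $490.50. That would push OOP to $4,243.30, over the $4,000 cap, so patient pays $4,000 − $3,752.80 = $247.20.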